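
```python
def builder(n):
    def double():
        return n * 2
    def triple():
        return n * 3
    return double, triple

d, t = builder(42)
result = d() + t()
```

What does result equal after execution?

Step 1: Both closures capture the same n = 42.
Step 2: d() = 42 * 2 = 84, t() = 42 * 3 = 126.
Step 3: result = 84 + 126 = 210

The answer is 210.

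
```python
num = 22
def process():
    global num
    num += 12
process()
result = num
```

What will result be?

Step 1: num = 22 globally.
Step 2: process() modifies global num: num += 12 = 34.
Step 3: result = 34

The answer is 34.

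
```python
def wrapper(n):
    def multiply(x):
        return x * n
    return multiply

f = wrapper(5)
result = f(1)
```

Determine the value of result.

Step 1: wrapper(5) returns multiply closure with n = 5.
Step 2: f(1) computes 1 * 5 = 5.
Step 3: result = 5

The answer is 5.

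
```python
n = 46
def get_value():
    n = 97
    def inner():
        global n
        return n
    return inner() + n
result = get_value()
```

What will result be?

Step 1: Global n = 46. get_value() shadows with local n = 97.
Step 2: inner() uses global keyword, so inner() returns global n = 46.
Step 3: get_value() returns 46 + 97 = 143

The answer is 143.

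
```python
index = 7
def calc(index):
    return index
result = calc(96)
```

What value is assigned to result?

Step 1: Global index = 7.
Step 2: calc(96) takes parameter index = 96, which shadows the global.
Step 3: result = 96

The answer is 96.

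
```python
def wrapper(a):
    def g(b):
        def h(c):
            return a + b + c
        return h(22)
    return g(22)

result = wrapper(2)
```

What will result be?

Step 1: a = 2, b = 22, c = 22 across three nested scopes.
Step 2: h() accesses all three via LEGB rule.
Step 3: result = 2 + 22 + 22 = 46

The answer is 46.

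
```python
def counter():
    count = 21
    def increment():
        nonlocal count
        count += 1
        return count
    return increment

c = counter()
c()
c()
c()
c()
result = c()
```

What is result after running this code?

Step 1: counter() creates closure with count = 21.
Step 2: Each c() call increments count via nonlocal. After 5 calls: 21 + 5 = 26.
Step 3: result = 26

The answer is 26.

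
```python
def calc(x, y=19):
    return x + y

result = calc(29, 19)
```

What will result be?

Step 1: calc(29, 19) overrides default y with 19.
Step 2: Returns 29 + 19 = 48.
Step 3: result = 48

The answer is 48.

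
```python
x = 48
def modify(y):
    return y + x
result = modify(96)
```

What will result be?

Step 1: x = 48 is defined globally.
Step 2: modify(96) uses parameter y = 96 and looks up x from global scope = 48.
Step 3: result = 96 + 48 = 144

The answer is 144.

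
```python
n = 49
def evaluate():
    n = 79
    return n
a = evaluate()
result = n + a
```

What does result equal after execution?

Step 1: Global n = 49. evaluate() returns local n = 79.
Step 2: a = 79. Global n still = 49.
Step 3: result = 49 + 79 = 128

The answer is 128.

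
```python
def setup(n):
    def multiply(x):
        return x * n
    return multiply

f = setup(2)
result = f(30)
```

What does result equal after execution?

Step 1: setup(2) returns multiply closure with n = 2.
Step 2: f(30) computes 30 * 2 = 60.
Step 3: result = 60

The answer is 60.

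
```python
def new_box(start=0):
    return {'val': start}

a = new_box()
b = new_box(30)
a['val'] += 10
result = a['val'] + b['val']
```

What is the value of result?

Step 1: new_box() returns a new dict each call (immutable default 0).
Step 2: a = {'val': 0}, b = {'val': 30}.
Step 3: a['val'] += 10 = 10. result = 10 + 30 = 40

The answer is 40.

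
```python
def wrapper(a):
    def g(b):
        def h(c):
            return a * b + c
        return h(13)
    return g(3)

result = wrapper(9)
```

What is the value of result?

Step 1: a = 9, b = 3, c = 13.
Step 2: h() computes a * b + c = 9 * 3 + 13 = 40.
Step 3: result = 40

The answer is 40.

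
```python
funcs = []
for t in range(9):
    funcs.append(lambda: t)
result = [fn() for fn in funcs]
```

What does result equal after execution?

Step 1: All 9 lambdas share the same variable t.
Step 2: After the loop, t = 8.
Step 3: Each call returns 8. result = [8, 8, 8, 8, 8, 8, 8, 8, 8]

The answer is [8, 8, 8, 8, 8, 8, 8, 8, 8].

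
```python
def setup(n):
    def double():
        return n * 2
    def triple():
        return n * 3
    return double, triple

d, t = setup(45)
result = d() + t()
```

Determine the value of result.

Step 1: Both closures capture the same n = 45.
Step 2: d() = 45 * 2 = 90, t() = 45 * 3 = 135.
Step 3: result = 90 + 135 = 225

The answer is 225.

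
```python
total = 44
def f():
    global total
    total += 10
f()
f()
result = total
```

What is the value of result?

Step 1: total = 44.
Step 2: First f(): total = 44 + 10 = 54.
Step 3: Second f(): total = 54 + 10 = 64. result = 64

The answer is 64.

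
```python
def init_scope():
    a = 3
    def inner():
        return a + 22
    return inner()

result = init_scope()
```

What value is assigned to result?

Step 1: init_scope() defines a = 3.
Step 2: inner() reads a = 3 from enclosing scope, returns 3 + 22 = 25.
Step 3: result = 25

The answer is 25.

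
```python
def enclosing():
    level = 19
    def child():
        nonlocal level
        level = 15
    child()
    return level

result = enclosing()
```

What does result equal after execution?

Step 1: enclosing() sets level = 19.
Step 2: child() uses nonlocal to reassign level = 15.
Step 3: result = 15

The answer is 15.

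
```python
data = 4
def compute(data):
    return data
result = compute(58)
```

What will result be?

Step 1: Global data = 4.
Step 2: compute(58) takes parameter data = 58, which shadows the global.
Step 3: result = 58

The answer is 58.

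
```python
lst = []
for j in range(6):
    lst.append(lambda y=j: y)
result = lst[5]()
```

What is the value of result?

Step 1: Default argument y=j captures j's value at each iteration.
Step 2: lst[5] captured y = 5 when j was 5.
Step 3: result = 5

The answer is 5.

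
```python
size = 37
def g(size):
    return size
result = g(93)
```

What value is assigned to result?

Step 1: Global size = 37.
Step 2: g(93) takes parameter size = 93, which shadows the global.
Step 3: result = 93

The answer is 93.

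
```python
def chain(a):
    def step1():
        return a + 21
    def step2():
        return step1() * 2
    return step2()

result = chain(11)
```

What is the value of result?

Step 1: chain(11) captures a = 11.
Step 2: step2() calls step1() which returns 11 + 21 = 32.
Step 3: step2() returns 32 * 2 = 64

The answer is 64.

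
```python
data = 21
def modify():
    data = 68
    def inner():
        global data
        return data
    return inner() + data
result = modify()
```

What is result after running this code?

Step 1: Global data = 21. modify() shadows with local data = 68.
Step 2: inner() uses global keyword, so inner() returns global data = 21.
Step 3: modify() returns 21 + 68 = 89

The answer is 89.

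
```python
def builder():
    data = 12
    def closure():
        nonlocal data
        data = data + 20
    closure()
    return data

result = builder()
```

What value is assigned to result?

Step 1: builder() sets data = 12.
Step 2: closure() uses nonlocal to modify data in builder's scope: data = 12 + 20 = 32.
Step 3: builder() returns the modified data = 32

The answer is 32.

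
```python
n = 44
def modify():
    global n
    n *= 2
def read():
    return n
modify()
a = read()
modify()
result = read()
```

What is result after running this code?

Step 1: n = 44.
Step 2: First modify(): n = 44 * 2 = 88.
Step 3: Second modify(): n = 88 * 2 = 176.
Step 4: read() returns 176

The answer is 176.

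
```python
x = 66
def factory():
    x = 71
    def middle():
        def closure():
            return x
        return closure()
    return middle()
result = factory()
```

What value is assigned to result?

Step 1: factory() defines x = 71. middle() and closure() have no local x.
Step 2: closure() checks local (none), enclosing middle() (none), enclosing factory() and finds x = 71.
Step 3: result = 71

The answer is 71.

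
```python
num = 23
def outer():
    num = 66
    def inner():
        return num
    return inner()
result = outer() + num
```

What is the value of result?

Step 1: Global num = 23. outer() shadows with num = 66.
Step 2: inner() returns enclosing num = 66. outer() = 66.
Step 3: result = 66 + global num (23) = 89

The answer is 89.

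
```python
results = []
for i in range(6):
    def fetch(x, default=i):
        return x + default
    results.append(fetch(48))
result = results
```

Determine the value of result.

Step 1: Default argument default=i is evaluated at function definition time.
Step 2: Each iteration creates fetch with default = current i value.
Step 3: fetch(48) returns 48 + default. results = [48, 49, 50, 51, 52, 53]

The answer is [48, 49, 50, 51, 52, 53].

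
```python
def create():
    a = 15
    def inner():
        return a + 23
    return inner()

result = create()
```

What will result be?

Step 1: create() defines a = 15.
Step 2: inner() reads a = 15 from enclosing scope, returns 15 + 23 = 38.
Step 3: result = 38

The answer is 38.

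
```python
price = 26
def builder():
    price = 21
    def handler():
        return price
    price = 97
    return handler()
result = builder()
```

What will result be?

Step 1: builder() sets price = 21, then later price = 97.
Step 2: handler() is called after price is reassigned to 97. Closures capture variables by reference, not by value.
Step 3: result = 97

The answer is 97.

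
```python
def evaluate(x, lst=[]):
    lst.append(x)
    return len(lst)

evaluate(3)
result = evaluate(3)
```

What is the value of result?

Step 1: Mutable default list persists between calls.
Step 2: First call: lst = [3], len = 1. Second call: lst = [3, 3], len = 2.
Step 3: result = 2

The answer is 2.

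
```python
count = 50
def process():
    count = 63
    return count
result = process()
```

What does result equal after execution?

Step 1: Global count = 50.
Step 2: process() creates local count = 63, shadowing the global.
Step 3: Returns local count = 63. result = 63

The answer is 63.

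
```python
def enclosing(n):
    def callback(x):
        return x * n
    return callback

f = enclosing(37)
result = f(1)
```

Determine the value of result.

Step 1: enclosing(37) creates a closure capturing n = 37.
Step 2: f(1) computes 1 * 37 = 37.
Step 3: result = 37

The answer is 37.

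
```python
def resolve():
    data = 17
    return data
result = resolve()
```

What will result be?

Step 1: resolve() defines data = 17 in its local scope.
Step 2: return data finds the local variable data = 17.
Step 3: result = 17

The answer is 17.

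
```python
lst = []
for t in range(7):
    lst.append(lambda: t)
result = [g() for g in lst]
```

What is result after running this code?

Step 1: All 7 lambdas share the same variable t.
Step 2: After the loop, t = 6.
Step 3: Each call returns 6. result = [6, 6, 6, 6, 6, 6, 6]

The answer is [6, 6, 6, 6, 6, 6, 6].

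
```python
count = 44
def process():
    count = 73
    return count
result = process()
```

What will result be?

Step 1: Global count = 44.
Step 2: process() creates local count = 73, shadowing the global.
Step 3: Returns local count = 73. result = 73

The answer is 73.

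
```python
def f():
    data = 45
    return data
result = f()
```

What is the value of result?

Step 1: f() defines data = 45 in its local scope.
Step 2: return data finds the local variable data = 45.
Step 3: result = 45

The answer is 45.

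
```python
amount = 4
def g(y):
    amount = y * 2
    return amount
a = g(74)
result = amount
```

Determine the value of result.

Step 1: Global amount = 4.
Step 2: g(74) creates local amount = 74 * 2 = 148.
Step 3: Global amount unchanged because no global keyword. result = 4

The answer is 4.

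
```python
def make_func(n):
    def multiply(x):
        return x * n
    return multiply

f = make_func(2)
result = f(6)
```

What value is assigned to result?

Step 1: make_func(2) returns multiply closure with n = 2.
Step 2: f(6) computes 6 * 2 = 12.
Step 3: result = 12

The answer is 12.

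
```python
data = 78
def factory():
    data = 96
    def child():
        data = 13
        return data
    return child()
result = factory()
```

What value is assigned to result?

Step 1: Three scopes define data: global (78), factory (96), child (13).
Step 2: child() has its own local data = 13, which shadows both enclosing and global.
Step 3: result = 13 (local wins in LEGB)

The answer is 13.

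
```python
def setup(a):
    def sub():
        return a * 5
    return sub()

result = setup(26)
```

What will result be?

Step 1: setup(26) binds parameter a = 26.
Step 2: sub() accesses a = 26 from enclosing scope.
Step 3: result = 26 * 5 = 130

The answer is 130.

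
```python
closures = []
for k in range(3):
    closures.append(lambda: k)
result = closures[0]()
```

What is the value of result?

Step 1: The loop creates 3 lambdas, all referencing the same variable k.
Step 2: After the loop, k = 2 (final value).
Step 3: closures[0]() looks up k at call time and finds 2. This is the late binding gotcha. result = 2

The answer is 2.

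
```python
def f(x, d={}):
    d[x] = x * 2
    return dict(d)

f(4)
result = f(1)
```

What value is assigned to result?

Step 1: Mutable default dict is shared across calls.
Step 2: First call adds 4: 8. Second call adds 1: 2.
Step 3: result = {4: 8, 1: 2}

The answer is {4: 8, 1: 2}.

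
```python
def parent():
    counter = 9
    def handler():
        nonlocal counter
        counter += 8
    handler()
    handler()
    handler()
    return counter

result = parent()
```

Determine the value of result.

Step 1: counter starts at 9.
Step 2: handler() is called 3 times, each adding 8.
Step 3: counter = 9 + 8 * 3 = 33

The answer is 33.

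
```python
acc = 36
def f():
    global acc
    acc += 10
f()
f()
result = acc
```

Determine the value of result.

Step 1: acc = 36.
Step 2: First f(): acc = 36 + 10 = 46.
Step 3: Second f(): acc = 46 + 10 = 56. result = 56

The answer is 56.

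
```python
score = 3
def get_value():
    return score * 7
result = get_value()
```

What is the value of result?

Step 1: score = 3 is defined globally.
Step 2: get_value() looks up score from global scope = 3, then computes 3 * 7 = 21.
Step 3: result = 21

The answer is 21.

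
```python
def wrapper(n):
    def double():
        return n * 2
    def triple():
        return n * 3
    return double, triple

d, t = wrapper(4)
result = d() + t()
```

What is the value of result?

Step 1: Both closures capture the same n = 4.
Step 2: d() = 4 * 2 = 8, t() = 4 * 3 = 12.
Step 3: result = 8 + 12 = 20

The answer is 20.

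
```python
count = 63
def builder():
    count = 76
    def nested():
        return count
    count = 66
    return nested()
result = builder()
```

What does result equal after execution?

Step 1: builder() sets count = 76, then later count = 66.
Step 2: nested() is called after count is reassigned to 66. Closures capture variables by reference, not by value.
Step 3: result = 66

The answer is 66.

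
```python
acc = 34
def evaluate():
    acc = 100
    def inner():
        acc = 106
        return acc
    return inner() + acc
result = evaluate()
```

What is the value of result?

Step 1: evaluate() has local acc = 100. inner() has local acc = 106.
Step 2: inner() returns its local acc = 106.
Step 3: evaluate() returns 106 + its own acc (100) = 206

The answer is 206.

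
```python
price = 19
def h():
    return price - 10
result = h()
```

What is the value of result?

Step 1: price = 19 is defined globally.
Step 2: h() looks up price from global scope = 19, then computes 19 - 10 = 9.
Step 3: result = 9

The answer is 9.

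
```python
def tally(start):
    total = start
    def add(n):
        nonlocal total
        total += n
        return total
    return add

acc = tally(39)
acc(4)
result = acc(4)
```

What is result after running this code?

Step 1: tally(39) creates closure with total = 39.
Step 2: First acc(4): total = 39 + 4 = 43.
Step 3: Second acc(4): total = 43 + 4 = 47. result = 47

The answer is 47.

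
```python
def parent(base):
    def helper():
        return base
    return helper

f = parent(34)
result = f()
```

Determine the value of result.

Step 1: parent(34) creates closure capturing base = 34.
Step 2: f() returns the captured base = 34.
Step 3: result = 34

The answer is 34.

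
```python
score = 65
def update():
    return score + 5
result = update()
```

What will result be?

Step 1: score = 65 is defined globally.
Step 2: update() looks up score from global scope = 65, then computes 65 + 5 = 70.
Step 3: result = 70

The answer is 70.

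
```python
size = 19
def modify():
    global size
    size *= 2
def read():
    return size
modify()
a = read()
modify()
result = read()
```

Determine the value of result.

Step 1: size = 19.
Step 2: First modify(): size = 19 * 2 = 38.
Step 3: Second modify(): size = 38 * 2 = 76.
Step 4: read() returns 76

The answer is 76.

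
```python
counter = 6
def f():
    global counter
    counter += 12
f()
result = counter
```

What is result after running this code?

Step 1: counter = 6 globally.
Step 2: f() modifies global counter: counter += 12 = 18.
Step 3: result = 18

The answer is 18.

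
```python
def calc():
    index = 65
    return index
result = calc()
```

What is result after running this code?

Step 1: calc() defines index = 65 in its local scope.
Step 2: return index finds the local variable index = 65.
Step 3: result = 65

The answer is 65.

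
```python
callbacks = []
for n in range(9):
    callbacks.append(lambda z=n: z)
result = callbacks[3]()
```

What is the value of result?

Step 1: Default argument z=n captures n's value at each iteration.
Step 2: callbacks[3] captured z = 3 when n was 3.
Step 3: result = 3

The answer is 3.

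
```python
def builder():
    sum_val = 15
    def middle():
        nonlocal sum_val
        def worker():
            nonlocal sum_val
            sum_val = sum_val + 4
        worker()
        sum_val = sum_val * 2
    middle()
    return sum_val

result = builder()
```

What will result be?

Step 1: sum_val = 15.
Step 2: worker() adds 4: sum_val = 15 + 4 = 19.
Step 3: middle() doubles: sum_val = 19 * 2 = 38.
Step 4: result = 38

The answer is 38.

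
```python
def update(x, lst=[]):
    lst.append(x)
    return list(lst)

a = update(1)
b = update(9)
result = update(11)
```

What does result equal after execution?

Step 1: Default list is shared. list() creates copies for return values.
Step 2: Internal list grows: [1] -> [1, 9] -> [1, 9, 11].
Step 3: result = [1, 9, 11]

The answer is [1, 9, 11].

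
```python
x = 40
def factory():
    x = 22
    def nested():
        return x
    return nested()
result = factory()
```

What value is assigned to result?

Step 1: x = 40 globally, but factory() defines x = 22 locally.
Step 2: nested() looks up x. Not in local scope, so checks enclosing scope (factory) and finds x = 22.
Step 3: result = 22

The answer is 22.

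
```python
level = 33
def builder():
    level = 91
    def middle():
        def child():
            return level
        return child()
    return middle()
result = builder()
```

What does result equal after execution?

Step 1: builder() defines level = 91. middle() and child() have no local level.
Step 2: child() checks local (none), enclosing middle() (none), enclosing builder() and finds level = 91.
Step 3: result = 91

The answer is 91.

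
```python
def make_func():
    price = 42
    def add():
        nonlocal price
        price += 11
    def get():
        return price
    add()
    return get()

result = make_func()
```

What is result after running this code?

Step 1: price = 42. add() modifies it via nonlocal, get() reads it.
Step 2: add() makes price = 42 + 11 = 53.
Step 3: get() returns 53. result = 53

The answer is 53.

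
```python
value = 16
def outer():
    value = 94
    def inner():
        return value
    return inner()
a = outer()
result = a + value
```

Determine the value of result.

Step 1: outer() has local value = 94. inner() reads from enclosing.
Step 2: outer() returns 94. Global value = 16 unchanged.
Step 3: result = 94 + 16 = 110

The answer is 110.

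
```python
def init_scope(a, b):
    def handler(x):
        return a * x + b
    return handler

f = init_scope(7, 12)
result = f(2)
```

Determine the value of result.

Step 1: init_scope(7, 12) captures a = 7, b = 12.
Step 2: f(2) computes 7 * 2 + 12 = 26.
Step 3: result = 26

The answer is 26.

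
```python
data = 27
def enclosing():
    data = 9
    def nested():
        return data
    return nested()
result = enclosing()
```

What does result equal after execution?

Step 1: data = 27 globally, but enclosing() defines data = 9 locally.
Step 2: nested() looks up data. Not in local scope, so checks enclosing scope (enclosing) and finds data = 9.
Step 3: result = 9

The answer is 9.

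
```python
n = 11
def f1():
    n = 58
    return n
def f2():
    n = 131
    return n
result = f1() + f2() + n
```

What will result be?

Step 1: Each function shadows global n with its own local.
Step 2: f1() returns 58, f2() returns 131.
Step 3: Global n = 11 is unchanged. result = 58 + 131 + 11 = 200

The answer is 200.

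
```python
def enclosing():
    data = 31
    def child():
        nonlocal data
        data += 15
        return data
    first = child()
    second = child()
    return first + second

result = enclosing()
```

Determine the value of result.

Step 1: data starts at 31.
Step 2: First call: data = 31 + 15 = 46, returns 46.
Step 3: Second call: data = 46 + 15 = 61, returns 61.
Step 4: result = 46 + 61 = 107

The answer is 107.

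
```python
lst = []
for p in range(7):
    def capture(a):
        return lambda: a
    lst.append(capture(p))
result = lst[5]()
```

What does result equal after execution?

Step 1: capture(p) creates a new scope capturing a = p at call time.
Step 2: lst[5] = capture(5), so its lambda captures a = 5.
Step 3: result = 5 (closure factory fixes late binding)

The answer is 5.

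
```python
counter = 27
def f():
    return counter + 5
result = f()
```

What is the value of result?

Step 1: counter = 27 is defined globally.
Step 2: f() looks up counter from global scope = 27, then computes 27 + 5 = 32.
Step 3: result = 32

The answer is 32.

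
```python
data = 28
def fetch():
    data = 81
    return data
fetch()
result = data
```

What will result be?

Step 1: Global data = 28.
Step 2: fetch() creates local data = 81 (shadow, not modification).
Step 3: After fetch() returns, global data is unchanged. result = 28

The answer is 28.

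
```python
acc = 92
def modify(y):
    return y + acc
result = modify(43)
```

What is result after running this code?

Step 1: acc = 92 is defined globally.
Step 2: modify(43) uses parameter y = 43 and looks up acc from global scope = 92.
Step 3: result = 43 + 92 = 135

The answer is 135.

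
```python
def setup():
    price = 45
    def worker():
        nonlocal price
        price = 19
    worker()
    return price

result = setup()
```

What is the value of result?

Step 1: setup() sets price = 45.
Step 2: worker() uses nonlocal to reassign price = 19.
Step 3: result = 19

The answer is 19.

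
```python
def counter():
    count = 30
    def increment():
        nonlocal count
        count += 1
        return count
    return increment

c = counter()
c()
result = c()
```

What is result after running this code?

Step 1: counter() creates closure with count = 30.
Step 2: Each c() call increments count via nonlocal. After 2 calls: 30 + 2 = 32.
Step 3: result = 32

The answer is 32.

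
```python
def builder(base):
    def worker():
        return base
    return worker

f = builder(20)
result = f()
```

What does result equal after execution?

Step 1: builder(20) creates closure capturing base = 20.
Step 2: f() returns the captured base = 20.
Step 3: result = 20

The answer is 20.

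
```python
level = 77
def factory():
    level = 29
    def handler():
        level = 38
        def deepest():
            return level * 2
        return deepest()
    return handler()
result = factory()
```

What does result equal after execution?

Step 1: deepest() looks up level through LEGB: not local, finds level = 38 in enclosing handler().
Step 2: Returns 38 * 2 = 76.
Step 3: result = 76

The answer is 76.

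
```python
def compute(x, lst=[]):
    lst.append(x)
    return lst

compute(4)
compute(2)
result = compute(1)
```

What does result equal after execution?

Step 1: Mutable default argument gotcha! The list [] is created once.
Step 2: Each call appends to the SAME list: [4], [4, 2], [4, 2, 1].
Step 3: result = [4, 2, 1]

The answer is [4, 2, 1].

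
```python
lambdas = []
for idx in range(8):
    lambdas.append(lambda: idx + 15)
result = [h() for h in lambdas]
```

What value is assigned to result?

Step 1: All lambdas capture idx by reference. After the loop, idx = 7.
Step 2: Each call returns 7 + 15 = 22.
Step 3: result = [22, 22, 22, 22, 22, 22, 22, 22]

The answer is [22, 22, 22, 22, 22, 22, 22, 22].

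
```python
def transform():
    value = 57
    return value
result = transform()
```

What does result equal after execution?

Step 1: transform() defines value = 57 in its local scope.
Step 2: return value finds the local variable value = 57.
Step 3: result = 57

The answer is 57.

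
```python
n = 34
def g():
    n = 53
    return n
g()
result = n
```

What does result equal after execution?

Step 1: n = 34 globally.
Step 2: g() creates a LOCAL n = 53 (no global keyword!).
Step 3: The global n is unchanged. result = 34

The answer is 34.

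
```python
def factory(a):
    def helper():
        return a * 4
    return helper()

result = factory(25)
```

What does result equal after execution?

Step 1: factory(25) binds parameter a = 25.
Step 2: helper() accesses a = 25 from enclosing scope.
Step 3: result = 25 * 4 = 100

The answer is 100.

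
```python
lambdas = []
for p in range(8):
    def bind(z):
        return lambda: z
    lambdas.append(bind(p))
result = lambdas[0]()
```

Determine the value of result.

Step 1: bind(p) creates a new scope capturing z = p at call time.
Step 2: lambdas[0] = bind(0), so its lambda captures z = 0.
Step 3: result = 0 (closure factory fixes late binding)

The answer is 0.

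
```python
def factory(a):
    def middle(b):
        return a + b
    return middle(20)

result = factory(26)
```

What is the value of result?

Step 1: factory(26) passes a = 26.
Step 2: middle(20) has b = 20, reads a = 26 from enclosing.
Step 3: result = 26 + 20 = 46

The answer is 46.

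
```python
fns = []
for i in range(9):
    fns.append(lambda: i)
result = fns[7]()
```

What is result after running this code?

Step 1: The loop creates 9 lambdas, all referencing the same variable i.
Step 2: After the loop, i = 8 (final value).
Step 3: fns[7]() looks up i at call time and finds 8. This is the late binding gotcha. result = 8

The answer is 8.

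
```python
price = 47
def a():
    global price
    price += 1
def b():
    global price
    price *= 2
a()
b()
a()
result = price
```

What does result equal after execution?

Step 1: price = 47.
Step 2: a(): price = 47 + 1 = 48.
Step 3: b(): price = 48 * 2 = 96.
Step 4: a(): price = 96 + 1 = 97

The answer is 97.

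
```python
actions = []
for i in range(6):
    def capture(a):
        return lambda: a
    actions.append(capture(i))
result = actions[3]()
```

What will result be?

Step 1: capture(i) creates a new scope capturing a = i at call time.
Step 2: actions[3] = capture(3), so its lambda captures a = 3.
Step 3: result = 3 (closure factory fixes late binding)

The answer is 3.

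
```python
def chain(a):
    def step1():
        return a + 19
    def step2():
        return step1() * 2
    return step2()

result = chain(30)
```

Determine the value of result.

Step 1: chain(30) captures a = 30.
Step 2: step2() calls step1() which returns 30 + 19 = 49.
Step 3: step2() returns 49 * 2 = 98

The answer is 98.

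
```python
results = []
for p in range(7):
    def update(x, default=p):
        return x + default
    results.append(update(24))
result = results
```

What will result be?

Step 1: Default argument default=p is evaluated at function definition time.
Step 2: Each iteration creates update with default = current p value.
Step 3: update(24) returns 24 + default. results = [24, 25, 26, 27, 28, 29, 30]

The answer is [24, 25, 26, 27, 28, 29, 30].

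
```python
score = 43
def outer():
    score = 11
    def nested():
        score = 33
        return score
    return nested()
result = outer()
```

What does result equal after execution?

Step 1: Three scopes define score: global (43), outer (11), nested (33).
Step 2: nested() has its own local score = 33, which shadows both enclosing and global.
Step 3: result = 33 (local wins in LEGB)

The answer is 33.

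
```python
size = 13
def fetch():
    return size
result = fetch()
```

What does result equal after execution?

Step 1: size = 13 is defined in the global scope.
Step 2: fetch() looks up size. No local size exists, so Python checks the global scope via LEGB rule and finds size = 13.
Step 3: result = 13

The answer is 13.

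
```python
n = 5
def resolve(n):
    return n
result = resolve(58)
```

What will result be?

Step 1: Global n = 5.
Step 2: resolve(58) takes parameter n = 58, which shadows the global.
Step 3: result = 58

The answer is 58.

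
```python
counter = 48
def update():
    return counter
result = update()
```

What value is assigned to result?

Step 1: counter = 48 is defined in the global scope.
Step 2: update() looks up counter. No local counter exists, so Python checks the global scope via LEGB rule and finds counter = 48.
Step 3: result = 48

The answer is 48.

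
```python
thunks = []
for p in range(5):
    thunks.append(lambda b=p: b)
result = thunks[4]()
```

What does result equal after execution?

Step 1: Default argument b=p captures p's value at each iteration.
Step 2: thunks[4] captured b = 4 when p was 4.
Step 3: result = 4

The answer is 4.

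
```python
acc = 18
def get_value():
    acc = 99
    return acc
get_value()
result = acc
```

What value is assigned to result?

Step 1: Global acc = 18.
Step 2: get_value() creates local acc = 99 (shadow, not modification).
Step 3: After get_value() returns, global acc is unchanged. result = 18

The answer is 18.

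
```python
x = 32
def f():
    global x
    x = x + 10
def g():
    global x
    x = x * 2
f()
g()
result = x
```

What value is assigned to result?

Step 1: x = 32.
Step 2: f() adds 10: x = 32 + 10 = 42.
Step 3: g() doubles: x = 42 * 2 = 84.
Step 4: result = 84

The answer is 84.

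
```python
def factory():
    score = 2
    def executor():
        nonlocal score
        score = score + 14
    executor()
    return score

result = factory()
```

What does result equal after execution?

Step 1: factory() sets score = 2.
Step 2: executor() uses nonlocal to modify score in factory's scope: score = 2 + 14 = 16.
Step 3: factory() returns the modified score = 16

The answer is 16.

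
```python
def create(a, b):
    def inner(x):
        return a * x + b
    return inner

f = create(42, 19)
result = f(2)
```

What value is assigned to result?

Step 1: create(42, 19) captures a = 42, b = 19.
Step 2: f(2) computes 42 * 2 + 19 = 103.
Step 3: result = 103

The answer is 103.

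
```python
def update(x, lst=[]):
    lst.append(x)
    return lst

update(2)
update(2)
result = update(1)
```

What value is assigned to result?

Step 1: Mutable default argument gotcha! The list [] is created once.
Step 2: Each call appends to the SAME list: [2], [2, 2], [2, 2, 1].
Step 3: result = [2, 2, 1]

The answer is [2, 2, 1].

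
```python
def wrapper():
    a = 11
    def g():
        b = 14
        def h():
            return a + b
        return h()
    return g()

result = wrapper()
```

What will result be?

Step 1: wrapper() defines a = 11. g() defines b = 14.
Step 2: h() accesses both from enclosing scopes: a = 11, b = 14.
Step 3: result = 11 + 14 = 25

The answer is 25.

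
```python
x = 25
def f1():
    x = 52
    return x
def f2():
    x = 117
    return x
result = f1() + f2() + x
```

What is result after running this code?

Step 1: Each function shadows global x with its own local.
Step 2: f1() returns 52, f2() returns 117.
Step 3: Global x = 25 is unchanged. result = 52 + 117 + 25 = 194

The answer is 194.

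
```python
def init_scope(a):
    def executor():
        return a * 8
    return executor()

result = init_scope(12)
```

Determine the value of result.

Step 1: init_scope(12) binds parameter a = 12.
Step 2: executor() accesses a = 12 from enclosing scope.
Step 3: result = 12 * 8 = 96

The answer is 96.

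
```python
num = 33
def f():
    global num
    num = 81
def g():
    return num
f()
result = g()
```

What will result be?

Step 1: num = 33.
Step 2: f() sets global num = 81.
Step 3: g() reads global num = 81. result = 81

The answer is 81.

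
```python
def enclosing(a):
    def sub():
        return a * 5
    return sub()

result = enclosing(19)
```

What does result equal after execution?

Step 1: enclosing(19) binds parameter a = 19.
Step 2: sub() accesses a = 19 from enclosing scope.
Step 3: result = 19 * 5 = 95

The answer is 95.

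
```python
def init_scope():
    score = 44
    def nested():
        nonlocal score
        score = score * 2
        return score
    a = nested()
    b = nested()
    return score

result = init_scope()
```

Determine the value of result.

Step 1: score starts at 44.
Step 2: First nested(): score = 44 * 2 = 88.
Step 3: Second nested(): score = 88 * 2 = 176.
Step 4: result = 176

The answer is 176.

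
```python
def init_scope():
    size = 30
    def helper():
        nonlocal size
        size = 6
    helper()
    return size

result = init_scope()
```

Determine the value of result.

Step 1: init_scope() sets size = 30.
Step 2: helper() uses nonlocal to reassign size = 6.
Step 3: result = 6

The answer is 6.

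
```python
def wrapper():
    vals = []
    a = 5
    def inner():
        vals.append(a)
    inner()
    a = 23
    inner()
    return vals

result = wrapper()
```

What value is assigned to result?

Step 1: a = 5. inner() appends current a to vals.
Step 2: First inner(): appends 5. Then a = 23.
Step 3: Second inner(): appends 23 (closure sees updated a). result = [5, 23]

The answer is [5, 23].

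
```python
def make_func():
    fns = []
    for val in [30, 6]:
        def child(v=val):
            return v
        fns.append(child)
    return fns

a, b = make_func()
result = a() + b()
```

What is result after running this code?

Step 1: Default argument v=val captures val at each iteration.
Step 2: a() returns 30 (captured at first iteration), b() returns 6 (captured at second).
Step 3: result = 30 + 6 = 36

The answer is 36.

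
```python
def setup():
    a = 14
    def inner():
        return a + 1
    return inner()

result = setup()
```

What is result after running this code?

Step 1: setup() defines a = 14.
Step 2: inner() reads a = 14 from enclosing scope, returns 14 + 1 = 15.
Step 3: result = 15

The answer is 15.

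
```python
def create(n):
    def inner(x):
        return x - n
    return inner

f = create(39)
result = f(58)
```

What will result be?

Step 1: create(39) creates a closure capturing n = 39.
Step 2: f(58) computes 58 - 39 = 19.
Step 3: result = 19

The answer is 19.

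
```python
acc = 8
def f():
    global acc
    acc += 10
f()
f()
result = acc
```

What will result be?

Step 1: acc = 8.
Step 2: First f(): acc = 8 + 10 = 18.
Step 3: Second f(): acc = 18 + 10 = 28. result = 28

The answer is 28.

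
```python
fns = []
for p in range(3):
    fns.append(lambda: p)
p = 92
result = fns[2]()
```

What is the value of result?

Step 1: Lambdas capture the variable p by reference, not by value.
Step 2: After the loop, p is reassigned to 92.
Step 3: fns[2]() looks up the current p = 92. result = 92

The answer is 92.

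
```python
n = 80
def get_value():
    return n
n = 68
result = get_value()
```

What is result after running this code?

Step 1: n is first set to 80, then reassigned to 68.
Step 2: get_value() is called after the reassignment, so it looks up the current global n = 68.
Step 3: result = 68

The answer is 68.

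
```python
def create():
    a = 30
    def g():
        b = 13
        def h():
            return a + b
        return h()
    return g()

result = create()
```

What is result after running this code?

Step 1: create() defines a = 30. g() defines b = 13.
Step 2: h() accesses both from enclosing scopes: a = 30, b = 13.
Step 3: result = 30 + 13 = 43

The answer is 43.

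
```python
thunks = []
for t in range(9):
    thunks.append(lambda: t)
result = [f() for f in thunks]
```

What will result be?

Step 1: All 9 lambdas share the same variable t.
Step 2: After the loop, t = 8.
Step 3: Each call returns 8. result = [8, 8, 8, 8, 8, 8, 8, 8, 8]

The answer is [8, 8, 8, 8, 8, 8, 8, 8, 8].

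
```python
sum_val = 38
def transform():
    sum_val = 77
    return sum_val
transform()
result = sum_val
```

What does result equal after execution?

Step 1: sum_val = 38 globally.
Step 2: transform() creates a LOCAL sum_val = 77 (no global keyword!).
Step 3: The global sum_val is unchanged. result = 38

The answer is 38.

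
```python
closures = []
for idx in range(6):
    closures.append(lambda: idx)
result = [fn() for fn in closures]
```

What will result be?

Step 1: All 6 lambdas share the same variable idx.
Step 2: After the loop, idx = 5.
Step 3: Each call returns 5. result = [5, 5, 5, 5, 5, 5]

The answer is [5, 5, 5, 5, 5, 5].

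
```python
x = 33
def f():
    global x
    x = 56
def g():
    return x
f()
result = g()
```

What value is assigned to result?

Step 1: x = 33.
Step 2: f() sets global x = 56.
Step 3: g() reads global x = 56. result = 56

The answer is 56.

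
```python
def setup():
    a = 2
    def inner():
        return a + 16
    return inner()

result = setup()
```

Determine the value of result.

Step 1: setup() defines a = 2.
Step 2: inner() reads a = 2 from enclosing scope, returns 2 + 16 = 18.
Step 3: result = 18

The answer is 18.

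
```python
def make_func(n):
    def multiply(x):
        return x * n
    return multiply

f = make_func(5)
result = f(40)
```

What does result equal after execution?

Step 1: make_func(5) returns multiply closure with n = 5.
Step 2: f(40) computes 40 * 5 = 200.
Step 3: result = 200

The answer is 200.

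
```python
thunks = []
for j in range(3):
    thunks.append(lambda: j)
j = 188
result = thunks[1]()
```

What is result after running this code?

Step 1: Lambdas capture the variable j by reference, not by value.
Step 2: After the loop, j is reassigned to 188.
Step 3: thunks[1]() looks up the current j = 188. result = 188

The answer is 188.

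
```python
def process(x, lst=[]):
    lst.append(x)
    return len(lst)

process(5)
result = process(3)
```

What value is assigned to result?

Step 1: Mutable default list persists between calls.
Step 2: First call: lst = [5], len = 1. Second call: lst = [5, 3], len = 2.
Step 3: result = 2

The answer is 2.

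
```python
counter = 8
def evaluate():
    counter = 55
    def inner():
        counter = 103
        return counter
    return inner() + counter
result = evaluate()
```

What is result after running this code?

Step 1: evaluate() has local counter = 55. inner() has local counter = 103.
Step 2: inner() returns its local counter = 103.
Step 3: evaluate() returns 103 + its own counter (55) = 158

The answer is 158.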